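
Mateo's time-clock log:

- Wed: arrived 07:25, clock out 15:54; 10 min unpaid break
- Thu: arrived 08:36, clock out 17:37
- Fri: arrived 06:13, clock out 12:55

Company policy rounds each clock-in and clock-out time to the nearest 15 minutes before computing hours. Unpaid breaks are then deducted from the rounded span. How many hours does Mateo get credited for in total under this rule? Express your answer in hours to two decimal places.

Wed: in 07:25→07:30, out 15:54→16:00; 8 h 30 min − 10 min = 8 h 20 min
Thu: in 08:36→08:30, out 17:37→17:30; 9 h 0 min
Fri: in 06:13→06:15, out 12:55→13:00; 6 h 45 min
Total credited: 24 h 5 min.

24.08 hours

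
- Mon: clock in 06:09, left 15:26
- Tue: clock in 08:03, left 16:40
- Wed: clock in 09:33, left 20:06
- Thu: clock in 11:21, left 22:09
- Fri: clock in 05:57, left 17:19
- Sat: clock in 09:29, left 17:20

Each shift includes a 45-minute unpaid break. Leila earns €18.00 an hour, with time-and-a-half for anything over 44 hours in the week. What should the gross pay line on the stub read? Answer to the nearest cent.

€1061.10

Mon: 06:09–15:26 = 9 h 17 min; less 45 min break → 8 h 32 min
Tue: 08:03–16:40 = 8 h 37 min; less 45 min break → 7 h 52 min
Wed: 09:33–20:06 = 10 h 33 min; less 45 min break → 9 h 48 min
Thu: 11:21–22:09 = 10 h 48 min; less 45 min break → 10 h 3 min
Fri: 05:57–17:19 = 11 h 22 min; less 45 min break → 10 h 37 min
Sat: 09:29–17:20 = 7 h 51 min; less 45 min break → 7 h 6 min
Total worked: 53 h 58 min = 3238 min.
Regular 44 h 0 min = 2640 min at €18.00/h; overtime 9 h 58 min = 598 min at €27.00/h.
Pay = (2640 × €18.00 + 598 × €27.00) ÷ 60 = €1061.10.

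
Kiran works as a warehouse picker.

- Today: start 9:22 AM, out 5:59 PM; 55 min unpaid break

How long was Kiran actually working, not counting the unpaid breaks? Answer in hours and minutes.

7 h 42 min

Today: 9:22 AM–5:59 PM = 8 h 37 min; less 55 min break → 7 h 42 min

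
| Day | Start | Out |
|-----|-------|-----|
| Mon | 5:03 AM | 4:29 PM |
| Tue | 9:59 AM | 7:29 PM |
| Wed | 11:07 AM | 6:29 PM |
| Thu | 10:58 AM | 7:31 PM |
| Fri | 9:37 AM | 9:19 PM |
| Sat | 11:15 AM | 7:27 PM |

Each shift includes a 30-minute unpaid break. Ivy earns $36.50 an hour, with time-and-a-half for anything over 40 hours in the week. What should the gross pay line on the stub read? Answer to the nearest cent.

$2212.81

Mon: 5:03 AM–4:29 PM = 11 h 26 min; less 30 min break → 10 h 56 min
Tue: 9:59 AM–7:29 PM = 9 h 30 min; less 30 min break → 9 h 0 min
Wed: 11:07 AM–6:29 PM = 7 h 22 min; less 30 min break → 6 h 52 min
Thu: 10:58 AM–7:31 PM = 8 h 33 min; less 30 min break → 8 h 3 min
Fri: 9:37 AM–9:19 PM = 11 h 42 min; less 30 min break → 11 h 12 min
Sat: 11:15 AM–7:27 PM = 8 h 12 min; less 30 min break → 7 h 42 min
Total worked: 53 h 45 min = 3225 min.
Regular 40 h 0 min = 2400 min at $36.50/h; overtime 13 h 45 min = 825 min at $54.75/h.
Pay = (2400 × $36.50 + 825 × $54.75) ÷ 60 = $2212.81.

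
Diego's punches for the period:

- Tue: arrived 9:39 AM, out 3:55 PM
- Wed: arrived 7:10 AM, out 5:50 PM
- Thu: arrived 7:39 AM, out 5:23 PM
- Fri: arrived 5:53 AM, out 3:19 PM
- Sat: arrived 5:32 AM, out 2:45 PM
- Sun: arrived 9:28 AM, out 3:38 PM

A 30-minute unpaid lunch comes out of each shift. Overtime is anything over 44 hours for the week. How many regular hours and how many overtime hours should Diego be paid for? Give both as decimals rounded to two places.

Regular 44.00 hours, overtime 4.48 hours

Tue: 9:39 AM–3:55 PM = 6 h 16 min; less 30 min break → 5 h 46 min
Wed: 7:10 AM–5:50 PM = 10 h 40 min; less 30 min break → 10 h 10 min
Thu: 7:39 AM–5:23 PM = 9 h 44 min; less 30 min break → 9 h 14 min
Fri: 5:53 AM–3:19 PM = 9 h 26 min; less 30 min break → 8 h 56 min
Sat: 5:32 AM–2:45 PM = 9 h 13 min; less 30 min break → 8 h 43 min
Sun: 9:28 AM–3:38 PM = 6 h 10 min; less 30 min break → 5 h 40 min
Total worked: 48 h 29 min = 48.48 h.
Threshold 44 h → overtime 4 h 29 min, regular 44 h 0 min.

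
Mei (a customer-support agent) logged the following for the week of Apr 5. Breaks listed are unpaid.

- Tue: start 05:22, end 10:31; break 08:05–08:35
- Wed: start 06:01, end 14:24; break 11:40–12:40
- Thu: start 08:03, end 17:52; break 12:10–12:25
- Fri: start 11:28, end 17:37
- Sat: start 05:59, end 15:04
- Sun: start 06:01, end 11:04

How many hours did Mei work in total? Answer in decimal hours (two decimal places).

Tue: 05:22–10:31 = 5 h 9 min; less 30 min break → 4 h 39 min
Wed: 06:01–14:24 = 8 h 23 min; less 60 min break → 7 h 23 min
Thu: 08:03–17:52 = 9 h 49 min; less 15 min break → 9 h 34 min
Fri: 11:28–17:37 = 6 h 9 min
Sat: 05:59–15:04 = 9 h 5 min
Sun: 06:01–11:04 = 5 h 3 min
Total: 4 h 39 min + 7 h 23 min + 9 h 34 min + 6 h 9 min + 9 h 5 min + 5 h 3 min = 41 h 53 min.

41.88 hours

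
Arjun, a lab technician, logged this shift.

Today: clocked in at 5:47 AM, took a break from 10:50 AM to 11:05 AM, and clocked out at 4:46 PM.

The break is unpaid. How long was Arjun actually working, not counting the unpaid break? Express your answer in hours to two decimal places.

Today: 5:47 AM–4:46 PM = 10 h 59 min; less 15 min break → 10 h 44 min

10.73 hours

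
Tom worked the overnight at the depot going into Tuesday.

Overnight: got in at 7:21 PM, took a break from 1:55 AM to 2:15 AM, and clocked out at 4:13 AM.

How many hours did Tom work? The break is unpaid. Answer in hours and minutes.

8 h 32 min

Overnight: 7:21 PM → midnight = 4 h 39 min; midnight → 4:13 AM = 4 h 13 min; span 8 h 52 min; less 20 min break → 8 h 32 min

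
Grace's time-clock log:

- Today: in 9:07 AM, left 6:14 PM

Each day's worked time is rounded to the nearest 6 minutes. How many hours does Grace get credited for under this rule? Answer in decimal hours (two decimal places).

Today: 9:07 AM–6:14 PM = 9 h 7 min → rounds to 9 h 6 min

9.10 hours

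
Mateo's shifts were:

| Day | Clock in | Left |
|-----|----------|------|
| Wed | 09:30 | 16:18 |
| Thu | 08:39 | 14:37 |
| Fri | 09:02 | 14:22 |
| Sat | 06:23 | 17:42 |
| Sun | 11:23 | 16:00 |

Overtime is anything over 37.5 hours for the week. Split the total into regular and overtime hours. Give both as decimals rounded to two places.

Regular 34.03 hours, overtime 0.00 hours

Wed: 09:30–16:18 = 6 h 48 min
Thu: 08:39–14:37 = 5 h 58 min
Fri: 09:02–14:22 = 5 h 20 min
Sat: 06:23–17:42 = 11 h 19 min
Sun: 11:23–16:00 = 4 h 37 min
Total worked: 34 h 2 min = 34.03 h.
Threshold 37.5 h → overtime 0 h 0 min, regular 34 h 2 min.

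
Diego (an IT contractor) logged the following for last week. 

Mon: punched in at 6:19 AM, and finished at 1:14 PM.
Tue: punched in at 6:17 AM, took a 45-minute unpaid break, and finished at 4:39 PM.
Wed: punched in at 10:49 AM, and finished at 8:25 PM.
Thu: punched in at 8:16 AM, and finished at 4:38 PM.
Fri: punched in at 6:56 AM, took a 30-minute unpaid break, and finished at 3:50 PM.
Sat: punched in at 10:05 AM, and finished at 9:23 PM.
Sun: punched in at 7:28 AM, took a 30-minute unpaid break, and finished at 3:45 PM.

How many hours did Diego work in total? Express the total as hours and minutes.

61 h 59 min

Mon: 6:19 AM–1:14 PM = 6 h 55 min
Tue: 6:17 AM–4:39 PM = 10 h 22 min; less 45 min break → 9 h 37 min
Wed: 10:49 AM–8:25 PM = 9 h 36 min
Thu: 8:16 AM–4:38 PM = 8 h 22 min
Fri: 6:56 AM–3:50 PM = 8 h 54 min; less 30 min break → 8 h 24 min
Sat: 10:05 AM–9:23 PM = 11 h 18 min
Sun: 7:28 AM–3:45 PM = 8 h 17 min; less 30 min break → 7 h 47 min
Total: 6 h 55 min + 9 h 37 min + 9 h 36 min + 8 h 22 min + 8 h 24 min + 11 h 18 min + 7 h 47 min = 61 h 59 min.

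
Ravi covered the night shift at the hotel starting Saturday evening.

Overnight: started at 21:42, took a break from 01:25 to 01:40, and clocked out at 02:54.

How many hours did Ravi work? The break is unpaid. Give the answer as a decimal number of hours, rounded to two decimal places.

4.95 hours

Overnight: 21:42 → midnight = 2 h 18 min; midnight → 02:54 = 2 h 54 min; span 5 h 12 min; less 15 min break → 4 h 57 min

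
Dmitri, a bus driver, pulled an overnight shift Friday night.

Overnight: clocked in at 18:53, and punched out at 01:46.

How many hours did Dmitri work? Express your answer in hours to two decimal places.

Overnight: 18:53 → midnight = 5 h 7 min; midnight → 01:46 = 1 h 46 min; span 6 h 53 min

6.88 hours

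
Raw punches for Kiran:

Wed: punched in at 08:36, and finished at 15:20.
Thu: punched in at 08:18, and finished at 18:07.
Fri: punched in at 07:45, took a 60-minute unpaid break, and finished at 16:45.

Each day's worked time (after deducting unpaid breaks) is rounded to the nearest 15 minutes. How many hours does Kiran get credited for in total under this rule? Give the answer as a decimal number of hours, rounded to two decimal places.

Wed: 08:36–15:20 = 6 h 44 min → rounds to 6 h 45 min
Thu: 08:18–18:07 = 9 h 49 min → rounds to 9 h 45 min
Fri: 07:45–16:45 = 9 h 0 min − 60 min = 8 h 0 min → rounds to 8 h 0 min
Total credited: 24 h 30 min.

24.50 hours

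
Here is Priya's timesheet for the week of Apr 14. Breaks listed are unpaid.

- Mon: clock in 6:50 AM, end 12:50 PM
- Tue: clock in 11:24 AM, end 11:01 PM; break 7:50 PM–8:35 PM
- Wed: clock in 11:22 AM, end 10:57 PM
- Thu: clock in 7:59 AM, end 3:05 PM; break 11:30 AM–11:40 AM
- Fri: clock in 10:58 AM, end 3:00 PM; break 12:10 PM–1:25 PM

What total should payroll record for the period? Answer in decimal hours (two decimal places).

Mon: 6:50 AM–12:50 PM = 6 h 0 min
Tue: 11:24 AM–11:01 PM = 11 h 37 min; less 45 min break → 10 h 52 min
Wed: 11:22 AM–10:57 PM = 11 h 35 min
Thu: 7:59 AM–3:05 PM = 7 h 6 min; less 10 min break → 6 h 56 min
Fri: 10:58 AM–3:00 PM = 4 h 2 min; less 75 min break → 2 h 47 min
Total: 6 h 0 min + 10 h 52 min + 11 h 35 min + 6 h 56 min + 2 h 47 min = 38 h 10 min.

38.17 hours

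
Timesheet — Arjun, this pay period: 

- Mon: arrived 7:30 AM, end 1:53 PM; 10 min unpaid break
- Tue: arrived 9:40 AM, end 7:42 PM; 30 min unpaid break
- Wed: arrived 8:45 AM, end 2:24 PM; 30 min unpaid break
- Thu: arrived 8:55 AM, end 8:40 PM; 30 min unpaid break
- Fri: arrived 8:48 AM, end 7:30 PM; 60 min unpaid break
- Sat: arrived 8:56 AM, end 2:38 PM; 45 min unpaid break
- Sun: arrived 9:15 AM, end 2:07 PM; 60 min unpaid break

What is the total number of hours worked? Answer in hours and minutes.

Mon: 7:30 AM–1:53 PM = 6 h 23 min; less 10 min break → 6 h 13 min
Tue: 9:40 AM–7:42 PM = 10 h 2 min; less 30 min break → 9 h 32 min
Wed: 8:45 AM–2:24 PM = 5 h 39 min; less 30 min break → 5 h 9 min
Thu: 8:55 AM–8:40 PM = 11 h 45 min; less 30 min break → 11 h 15 min
Fri: 8:48 AM–7:30 PM = 10 h 42 min; less 60 min break → 9 h 42 min
Sat: 8:56 AM–2:38 PM = 5 h 42 min; less 45 min break → 4 h 57 min
Sun: 9:15 AM–2:07 PM = 4 h 52 min; less 60 min break → 3 h 52 min
Total: 6 h 13 min + 9 h 32 min + 5 h 9 min + 11 h 15 min + 9 h 42 min + 4 h 57 min + 3 h 52 min = 50 h 40 min.

50 h 40 min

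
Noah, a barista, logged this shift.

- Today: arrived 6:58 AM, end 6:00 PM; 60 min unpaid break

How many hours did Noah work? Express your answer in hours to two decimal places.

10.03 hours

Today: 6:58 AM–6:00 PM = 11 h 2 min; less 60 min break → 10 h 2 min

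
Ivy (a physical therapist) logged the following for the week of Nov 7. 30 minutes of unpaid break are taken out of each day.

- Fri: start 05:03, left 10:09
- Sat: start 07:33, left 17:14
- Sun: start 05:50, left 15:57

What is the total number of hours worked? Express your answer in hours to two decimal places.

23.40 hours

Fri: 05:03–10:09 = 5 h 6 min; less 30 min break → 4 h 36 min
Sat: 07:33–17:14 = 9 h 41 min; less 30 min break → 9 h 11 min
Sun: 05:50–15:57 = 10 h 7 min; less 30 min break → 9 h 37 min
Total: 4 h 36 min + 9 h 11 min + 9 h 37 min = 23 h 24 min.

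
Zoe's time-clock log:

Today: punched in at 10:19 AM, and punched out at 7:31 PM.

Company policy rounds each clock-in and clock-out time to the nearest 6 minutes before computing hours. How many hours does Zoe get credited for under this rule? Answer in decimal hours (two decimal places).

9.20 hours

Today: in 10:19 AM→10:18 AM, out 7:31 PM→7:30 PM; 9 h 12 min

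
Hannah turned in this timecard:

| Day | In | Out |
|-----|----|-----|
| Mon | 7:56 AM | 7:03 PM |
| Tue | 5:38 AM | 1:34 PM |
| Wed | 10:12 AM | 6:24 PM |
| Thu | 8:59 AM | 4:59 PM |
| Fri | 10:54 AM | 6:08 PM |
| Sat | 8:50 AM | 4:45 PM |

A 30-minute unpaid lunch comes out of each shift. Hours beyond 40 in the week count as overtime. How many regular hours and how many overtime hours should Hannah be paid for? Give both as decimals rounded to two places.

Regular 40.00 hours, overtime 7.40 hours

Mon: 7:56 AM–7:03 PM = 11 h 7 min; less 30 min break → 10 h 37 min
Tue: 5:38 AM–1:34 PM = 7 h 56 min; less 30 min break → 7 h 26 min
Wed: 10:12 AM–6:24 PM = 8 h 12 min; less 30 min break → 7 h 42 min
Thu: 8:59 AM–4:59 PM = 8 h 0 min; less 30 min break → 7 h 30 min
Fri: 10:54 AM–6:08 PM = 7 h 14 min; less 30 min break → 6 h 44 min
Sat: 8:50 AM–4:45 PM = 7 h 55 min; less 30 min break → 7 h 25 min
Total worked: 47 h 24 min = 47.40 h.
Threshold 40 h → overtime 7 h 24 min, regular 40 h 0 min.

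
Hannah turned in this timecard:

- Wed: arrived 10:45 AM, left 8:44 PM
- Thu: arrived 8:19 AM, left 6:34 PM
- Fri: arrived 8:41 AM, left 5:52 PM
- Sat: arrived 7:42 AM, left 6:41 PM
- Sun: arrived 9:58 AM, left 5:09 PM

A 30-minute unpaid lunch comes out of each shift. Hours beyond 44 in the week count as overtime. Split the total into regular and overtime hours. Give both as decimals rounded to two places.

Wed: 10:45 AM–8:44 PM = 9 h 59 min; less 30 min break → 9 h 29 min
Thu: 8:19 AM–6:34 PM = 10 h 15 min; less 30 min break → 9 h 45 min
Fri: 8:41 AM–5:52 PM = 9 h 11 min; less 30 min break → 8 h 41 min
Sat: 7:42 AM–6:41 PM = 10 h 59 min; less 30 min break → 10 h 29 min
Sun: 9:58 AM–5:09 PM = 7 h 11 min; less 30 min break → 6 h 41 min
Total worked: 45 h 5 min = 45.08 h.
Threshold 44 h → overtime 1 h 5 min, regular 44 h 0 min.

Regular 44.00 hours, overtime 1.08 hours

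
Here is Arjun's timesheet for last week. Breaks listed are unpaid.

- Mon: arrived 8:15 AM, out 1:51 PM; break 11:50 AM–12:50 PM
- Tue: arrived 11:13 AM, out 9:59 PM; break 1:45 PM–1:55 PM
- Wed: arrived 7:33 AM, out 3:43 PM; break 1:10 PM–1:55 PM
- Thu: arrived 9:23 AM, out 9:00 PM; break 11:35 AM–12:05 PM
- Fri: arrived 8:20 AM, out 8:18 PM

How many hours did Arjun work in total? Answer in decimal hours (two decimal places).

Mon: 8:15 AM–1:51 PM = 5 h 36 min; less 60 min break → 4 h 36 min
Tue: 11:13 AM–9:59 PM = 10 h 46 min; less 10 min break → 10 h 36 min
Wed: 7:33 AM–3:43 PM = 8 h 10 min; less 45 min break → 7 h 25 min
Thu: 9:23 AM–9:00 PM = 11 h 37 min; less 30 min break → 11 h 7 min
Fri: 8:20 AM–8:18 PM = 11 h 58 min
Total: 4 h 36 min + 10 h 36 min + 7 h 25 min + 11 h 7 min + 11 h 58 min = 45 h 42 min.

45.70 hours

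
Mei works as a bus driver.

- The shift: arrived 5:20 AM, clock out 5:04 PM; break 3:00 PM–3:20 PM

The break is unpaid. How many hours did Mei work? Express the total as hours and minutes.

11 h 24 min

The shift: 5:20 AM–5:04 PM = 11 h 44 min; less 20 min break → 11 h 24 min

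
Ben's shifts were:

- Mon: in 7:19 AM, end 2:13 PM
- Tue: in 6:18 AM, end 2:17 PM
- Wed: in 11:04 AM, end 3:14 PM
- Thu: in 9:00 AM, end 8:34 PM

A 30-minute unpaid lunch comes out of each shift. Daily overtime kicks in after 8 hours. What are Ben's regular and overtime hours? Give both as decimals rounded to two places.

Mon: 7:19 AM–2:13 PM = 6 h 54 min; less 30 min break → 6 h 24 min
Tue: 6:18 AM–2:17 PM = 7 h 59 min; less 30 min break → 7 h 29 min
Wed: 11:04 AM–3:14 PM = 4 h 10 min; less 30 min break → 3 h 40 min
Thu: 9:00 AM–8:34 PM = 11 h 34 min; less 30 min break → 11 h 4 min
Mon reg 6 h 24 min / OT 0 h 0 min; Tue reg 7 h 29 min / OT 0 h 0 min; Wed reg 3 h 40 min / OT 0 h 0 min; Thu reg 8 h 0 min / OT 3 h 4 min.
Totals: regular 25 h 33 min, overtime 3 h 4 min.

Regular 25.55 hours, overtime 3.07 hours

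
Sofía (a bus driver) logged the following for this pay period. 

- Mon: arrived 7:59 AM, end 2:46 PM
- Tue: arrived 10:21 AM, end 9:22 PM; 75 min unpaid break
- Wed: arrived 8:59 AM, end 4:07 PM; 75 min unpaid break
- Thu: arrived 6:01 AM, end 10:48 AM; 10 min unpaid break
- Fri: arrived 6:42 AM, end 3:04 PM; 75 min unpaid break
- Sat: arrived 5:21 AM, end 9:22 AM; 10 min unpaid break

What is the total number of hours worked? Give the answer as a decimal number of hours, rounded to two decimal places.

Mon: 7:59 AM–2:46 PM = 6 h 47 min
Tue: 10:21 AM–9:22 PM = 11 h 1 min; less 75 min break → 9 h 46 min
Wed: 8:59 AM–4:07 PM = 7 h 8 min; less 75 min break → 5 h 53 min
Thu: 6:01 AM–10:48 AM = 4 h 47 min; less 10 min break → 4 h 37 min
Fri: 6:42 AM–3:04 PM = 8 h 22 min; less 75 min break → 7 h 7 min
Sat: 5:21 AM–9:22 AM = 4 h 1 min; less 10 min break → 3 h 51 min
Total: 6 h 47 min + 9 h 46 min + 5 h 53 min + 4 h 37 min + 7 h 7 min + 3 h 51 min = 38 h 1 min.

38.02 hours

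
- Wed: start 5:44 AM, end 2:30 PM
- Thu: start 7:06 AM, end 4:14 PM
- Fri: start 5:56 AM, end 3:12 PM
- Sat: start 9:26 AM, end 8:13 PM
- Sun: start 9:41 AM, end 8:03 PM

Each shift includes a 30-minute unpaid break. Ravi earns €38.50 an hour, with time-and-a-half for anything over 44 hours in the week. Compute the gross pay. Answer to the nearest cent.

€1798.91

Wed: 5:44 AM–2:30 PM = 8 h 46 min; less 30 min break → 8 h 16 min
Thu: 7:06 AM–4:14 PM = 9 h 8 min; less 30 min break → 8 h 38 min
Fri: 5:56 AM–3:12 PM = 9 h 16 min; less 30 min break → 8 h 46 min
Sat: 9:26 AM–8:13 PM = 10 h 47 min; less 30 min break → 10 h 17 min
Sun: 9:41 AM–8:03 PM = 10 h 22 min; less 30 min break → 9 h 52 min
Total worked: 45 h 49 min = 2749 min.
Regular 44 h 0 min = 2640 min at €38.50/h; overtime 1 h 49 min = 109 min at €57.75/h.
Pay = (2640 × €38.50 + 109 × €57.75) ÷ 60 = €1798.91.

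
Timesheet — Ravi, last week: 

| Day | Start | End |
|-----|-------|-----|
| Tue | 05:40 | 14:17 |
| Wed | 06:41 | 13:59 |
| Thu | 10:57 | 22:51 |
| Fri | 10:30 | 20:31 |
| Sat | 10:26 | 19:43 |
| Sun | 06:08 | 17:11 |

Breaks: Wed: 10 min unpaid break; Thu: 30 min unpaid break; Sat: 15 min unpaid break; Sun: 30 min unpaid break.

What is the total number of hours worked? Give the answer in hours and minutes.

Tue: 05:40–14:17 = 8 h 37 min
Wed: 06:41–13:59 = 7 h 18 min; less 10 min break → 7 h 8 min
Thu: 10:57–22:51 = 11 h 54 min; less 30 min break → 11 h 24 min
Fri: 10:30–20:31 = 10 h 1 min
Sat: 10:26–19:43 = 9 h 17 min; less 15 min break → 9 h 2 min
Sun: 06:08–17:11 = 11 h 3 min; less 30 min break → 10 h 33 min
Total: 8 h 37 min + 7 h 8 min + 11 h 24 min + 10 h 1 min + 9 h 2 min + 10 h 33 min = 56 h 45 min.

56 h 45 min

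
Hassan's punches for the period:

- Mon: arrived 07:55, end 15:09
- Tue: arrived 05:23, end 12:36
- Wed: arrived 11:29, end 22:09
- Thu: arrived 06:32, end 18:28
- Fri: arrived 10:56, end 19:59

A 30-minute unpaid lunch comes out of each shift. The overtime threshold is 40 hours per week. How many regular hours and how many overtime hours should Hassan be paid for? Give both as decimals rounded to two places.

Regular 40.00 hours, overtime 3.60 hours

Mon: 07:55–15:09 = 7 h 14 min; less 30 min break → 6 h 44 min
Tue: 05:23–12:36 = 7 h 13 min; less 30 min break → 6 h 43 min
Wed: 11:29–22:09 = 10 h 40 min; less 30 min break → 10 h 10 min
Thu: 06:32–18:28 = 11 h 56 min; less 30 min break → 11 h 26 min
Fri: 10:56–19:59 = 9 h 3 min; less 30 min break → 8 h 33 min
Total worked: 43 h 36 min = 43.60 h.
Threshold 40 h → overtime 3 h 36 min, regular 40 h 0 min.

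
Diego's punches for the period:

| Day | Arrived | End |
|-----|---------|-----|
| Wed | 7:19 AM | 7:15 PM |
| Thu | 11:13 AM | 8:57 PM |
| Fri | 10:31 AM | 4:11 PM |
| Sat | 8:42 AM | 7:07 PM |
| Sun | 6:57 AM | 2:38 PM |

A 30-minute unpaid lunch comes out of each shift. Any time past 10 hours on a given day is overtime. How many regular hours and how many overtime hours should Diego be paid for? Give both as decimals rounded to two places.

Wed: 7:19 AM–7:15 PM = 11 h 56 min; less 30 min break → 11 h 26 min
Thu: 11:13 AM–8:57 PM = 9 h 44 min; less 30 min break → 9 h 14 min
Fri: 10:31 AM–4:11 PM = 5 h 40 min; less 30 min break → 5 h 10 min
Sat: 8:42 AM–7:07 PM = 10 h 25 min; less 30 min break → 9 h 55 min
Sun: 6:57 AM–2:38 PM = 7 h 41 min; less 30 min break → 7 h 11 min
Wed reg 10 h 0 min / OT 1 h 26 min; Thu reg 9 h 14 min / OT 0 h 0 min; Fri reg 5 h 10 min / OT 0 h 0 min; Sat reg 9 h 55 min / OT 0 h 0 min; Sun reg 7 h 11 min / OT 0 h 0 min.
Totals: regular 41 h 30 min, overtime 1 h 26 min.

Regular 41.50 hours, overtime 1.43 hours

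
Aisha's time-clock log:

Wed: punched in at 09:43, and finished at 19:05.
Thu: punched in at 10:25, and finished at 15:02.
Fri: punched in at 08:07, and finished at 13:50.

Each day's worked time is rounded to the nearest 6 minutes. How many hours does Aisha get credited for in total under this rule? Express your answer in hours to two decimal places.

19.70 hours

Wed: 09:43–19:05 = 9 h 22 min → rounds to 9 h 24 min
Thu: 10:25–15:02 = 4 h 37 min → rounds to 4 h 36 min
Fri: 08:07–13:50 = 5 h 43 min → rounds to 5 h 42 min
Total credited: 19 h 42 min.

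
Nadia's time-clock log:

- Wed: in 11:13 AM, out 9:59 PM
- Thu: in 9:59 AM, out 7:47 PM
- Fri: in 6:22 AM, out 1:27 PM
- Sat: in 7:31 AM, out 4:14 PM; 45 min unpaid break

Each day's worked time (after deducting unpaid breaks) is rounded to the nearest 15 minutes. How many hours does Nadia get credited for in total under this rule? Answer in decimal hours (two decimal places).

Wed: 11:13 AM–9:59 PM = 10 h 46 min → rounds to 10 h 45 min
Thu: 9:59 AM–7:47 PM = 9 h 48 min → rounds to 9 h 45 min
Fri: 6:22 AM–1:27 PM = 7 h 5 min → rounds to 7 h 0 min
Sat: 7:31 AM–4:14 PM = 8 h 43 min − 45 min = 7 h 58 min → rounds to 8 h 0 min
Total credited: 35 h 30 min.

35.50 hours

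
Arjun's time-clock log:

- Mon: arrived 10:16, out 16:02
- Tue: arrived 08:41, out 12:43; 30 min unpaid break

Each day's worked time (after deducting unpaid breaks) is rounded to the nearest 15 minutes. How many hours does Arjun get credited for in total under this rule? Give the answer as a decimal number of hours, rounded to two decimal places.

Mon: 10:16–16:02 = 5 h 46 min → rounds to 5 h 45 min
Tue: 08:41–12:43 = 4 h 2 min − 30 min = 3 h 32 min → rounds to 3 h 30 min
Total credited: 9 h 15 min.

9.25 hours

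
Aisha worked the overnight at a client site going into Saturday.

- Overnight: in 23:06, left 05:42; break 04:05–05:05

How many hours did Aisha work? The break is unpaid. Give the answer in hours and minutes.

5 h 36 min

Overnight: 23:06 → midnight = 0 h 54 min; midnight → 05:42 = 5 h 42 min; span 6 h 36 min; less 60 min break → 5 h 36 min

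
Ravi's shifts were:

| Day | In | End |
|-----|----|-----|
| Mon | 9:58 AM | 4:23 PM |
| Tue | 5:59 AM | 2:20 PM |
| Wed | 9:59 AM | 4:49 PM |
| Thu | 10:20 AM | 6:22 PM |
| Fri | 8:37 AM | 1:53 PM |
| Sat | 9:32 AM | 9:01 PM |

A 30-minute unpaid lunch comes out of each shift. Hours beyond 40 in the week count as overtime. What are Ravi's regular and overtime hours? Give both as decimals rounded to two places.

Mon: 9:58 AM–4:23 PM = 6 h 25 min; less 30 min break → 5 h 55 min
Tue: 5:59 AM–2:20 PM = 8 h 21 min; less 30 min break → 7 h 51 min
Wed: 9:59 AM–4:49 PM = 6 h 50 min; less 30 min break → 6 h 20 min
Thu: 10:20 AM–6:22 PM = 8 h 2 min; less 30 min break → 7 h 32 min
Fri: 8:37 AM–1:53 PM = 5 h 16 min; less 30 min break → 4 h 46 min
Sat: 9:32 AM–9:01 PM = 11 h 29 min; less 30 min break → 10 h 59 min
Total worked: 43 h 23 min = 43.38 h.
Threshold 40 h → overtime 3 h 23 min, regular 40 h 0 min.

Regular 40.00 hours, overtime 3.38 hours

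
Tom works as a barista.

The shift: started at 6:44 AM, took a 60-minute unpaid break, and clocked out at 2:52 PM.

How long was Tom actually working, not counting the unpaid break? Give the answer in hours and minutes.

7 h 8 min

The shift: 6:44 AM–2:52 PM = 8 h 8 min; less 60 min break → 7 h 8 min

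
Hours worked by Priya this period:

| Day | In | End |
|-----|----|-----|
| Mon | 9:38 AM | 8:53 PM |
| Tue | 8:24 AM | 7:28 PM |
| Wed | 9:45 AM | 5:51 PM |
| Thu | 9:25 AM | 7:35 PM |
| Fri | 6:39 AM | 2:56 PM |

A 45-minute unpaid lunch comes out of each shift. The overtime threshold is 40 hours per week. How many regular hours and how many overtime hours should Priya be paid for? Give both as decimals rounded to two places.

Mon: 9:38 AM–8:53 PM = 11 h 15 min; less 45 min break → 10 h 30 min
Tue: 8:24 AM–7:28 PM = 11 h 4 min; less 45 min break → 10 h 19 min
Wed: 9:45 AM–5:51 PM = 8 h 6 min; less 45 min break → 7 h 21 min
Thu: 9:25 AM–7:35 PM = 10 h 10 min; less 45 min break → 9 h 25 min
Fri: 6:39 AM–2:56 PM = 8 h 17 min; less 45 min break → 7 h 32 min
Total worked: 45 h 7 min = 45.12 h.
Threshold 40 h → overtime 5 h 7 min, regular 40 h 0 min.

Regular 40.00 hours, overtime 5.12 hours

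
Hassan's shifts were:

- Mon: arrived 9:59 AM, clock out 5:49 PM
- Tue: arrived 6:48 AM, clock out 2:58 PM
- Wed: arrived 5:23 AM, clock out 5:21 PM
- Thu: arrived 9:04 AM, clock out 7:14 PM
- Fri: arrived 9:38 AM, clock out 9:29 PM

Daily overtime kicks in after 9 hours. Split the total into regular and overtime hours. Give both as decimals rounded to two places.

Regular 43.00 hours, overtime 6.98 hours

Mon: 9:59 AM–5:49 PM = 7 h 50 min
Tue: 6:48 AM–2:58 PM = 8 h 10 min
Wed: 5:23 AM–5:21 PM = 11 h 58 min
Thu: 9:04 AM–7:14 PM = 10 h 10 min
Fri: 9:38 AM–9:29 PM = 11 h 51 min
Mon reg 7 h 50 min / OT 0 h 0 min; Tue reg 8 h 10 min / OT 0 h 0 min; Wed reg 9 h 0 min / OT 2 h 58 min; Thu reg 9 h 0 min / OT 1 h 10 min; Fri reg 9 h 0 min / OT 2 h 51 min.
Totals: regular 43 h 0 min, overtime 6 h 59 min.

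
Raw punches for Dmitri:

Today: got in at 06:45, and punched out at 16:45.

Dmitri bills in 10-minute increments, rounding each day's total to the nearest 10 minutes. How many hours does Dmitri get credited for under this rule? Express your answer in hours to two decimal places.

10.00 hours

Today: 06:45–16:45 = 10 h 0 min → rounds to 10 h 0 min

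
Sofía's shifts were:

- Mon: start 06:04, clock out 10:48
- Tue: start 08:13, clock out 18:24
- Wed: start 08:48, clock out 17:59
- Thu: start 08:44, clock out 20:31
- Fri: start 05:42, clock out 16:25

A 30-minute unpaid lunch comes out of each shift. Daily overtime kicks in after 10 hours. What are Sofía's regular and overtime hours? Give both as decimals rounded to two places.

Regular 42.60 hours, overtime 1.50 hours

Mon: 06:04–10:48 = 4 h 44 min; less 30 min break → 4 h 14 min
Tue: 08:13–18:24 = 10 h 11 min; less 30 min break → 9 h 41 min
Wed: 08:48–17:59 = 9 h 11 min; less 30 min break → 8 h 41 min
Thu: 08:44–20:31 = 11 h 47 min; less 30 min break → 11 h 17 min
Fri: 05:42–16:25 = 10 h 43 min; less 30 min break → 10 h 13 min
Mon reg 4 h 14 min / OT 0 h 0 min; Tue reg 9 h 41 min / OT 0 h 0 min; Wed reg 8 h 41 min / OT 0 h 0 min; Thu reg 10 h 0 min / OT 1 h 17 min; Fri reg 10 h 0 min / OT 0 h 13 min.
Totals: regular 42 h 36 min, overtime 1 h 30 min.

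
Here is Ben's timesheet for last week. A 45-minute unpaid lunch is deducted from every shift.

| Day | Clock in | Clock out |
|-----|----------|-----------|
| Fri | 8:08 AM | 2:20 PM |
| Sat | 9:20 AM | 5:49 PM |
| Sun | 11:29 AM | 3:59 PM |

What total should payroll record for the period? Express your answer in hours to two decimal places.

16.93 hours

Fri: 8:08 AM–2:20 PM = 6 h 12 min; less 45 min break → 5 h 27 min
Sat: 9:20 AM–5:49 PM = 8 h 29 min; less 45 min break → 7 h 44 min
Sun: 11:29 AM–3:59 PM = 4 h 30 min; less 45 min break → 3 h 45 min
Total: 5 h 27 min + 7 h 44 min + 3 h 45 min = 16 h 56 min.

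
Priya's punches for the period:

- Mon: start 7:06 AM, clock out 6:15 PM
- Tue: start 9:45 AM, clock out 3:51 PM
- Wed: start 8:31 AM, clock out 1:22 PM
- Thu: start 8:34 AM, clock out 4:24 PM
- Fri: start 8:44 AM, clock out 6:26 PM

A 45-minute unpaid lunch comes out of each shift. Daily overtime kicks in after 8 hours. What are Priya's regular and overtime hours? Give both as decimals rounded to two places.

Regular 32.53 hours, overtime 3.35 hours

Mon: 7:06 AM–6:15 PM = 11 h 9 min; less 45 min break → 10 h 24 min
Tue: 9:45 AM–3:51 PM = 6 h 6 min; less 45 min break → 5 h 21 min
Wed: 8:31 AM–1:22 PM = 4 h 51 min; less 45 min break → 4 h 6 min
Thu: 8:34 AM–4:24 PM = 7 h 50 min; less 45 min break → 7 h 5 min
Fri: 8:44 AM–6:26 PM = 9 h 42 min; less 45 min break → 8 h 57 min
Mon reg 8 h 0 min / OT 2 h 24 min; Tue reg 5 h 21 min / OT 0 h 0 min; Wed reg 4 h 6 min / OT 0 h 0 min; Thu reg 7 h 5 min / OT 0 h 0 min; Fri reg 8 h 0 min / OT 0 h 57 min.
Totals: regular 32 h 32 min, overtime 3 h 21 min.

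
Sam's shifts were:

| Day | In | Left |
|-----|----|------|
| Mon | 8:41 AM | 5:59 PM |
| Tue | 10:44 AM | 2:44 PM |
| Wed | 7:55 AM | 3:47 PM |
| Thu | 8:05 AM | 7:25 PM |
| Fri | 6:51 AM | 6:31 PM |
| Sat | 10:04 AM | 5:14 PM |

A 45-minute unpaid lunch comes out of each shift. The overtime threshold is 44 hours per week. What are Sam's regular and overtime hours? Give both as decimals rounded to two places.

Regular 44.00 hours, overtime 2.83 hours

Mon: 8:41 AM–5:59 PM = 9 h 18 min; less 45 min break → 8 h 33 min
Tue: 10:44 AM–2:44 PM = 4 h 0 min; less 45 min break → 3 h 15 min
Wed: 7:55 AM–3:47 PM = 7 h 52 min; less 45 min break → 7 h 7 min
Thu: 8:05 AM–7:25 PM = 11 h 20 min; less 45 min break → 10 h 35 min
Fri: 6:51 AM–6:31 PM = 11 h 40 min; less 45 min break → 10 h 55 min
Sat: 10:04 AM–5:14 PM = 7 h 10 min; less 45 min break → 6 h 25 min
Total worked: 46 h 50 min = 46.83 h.
Threshold 44 h → overtime 2 h 50 min, regular 44 h 0 min.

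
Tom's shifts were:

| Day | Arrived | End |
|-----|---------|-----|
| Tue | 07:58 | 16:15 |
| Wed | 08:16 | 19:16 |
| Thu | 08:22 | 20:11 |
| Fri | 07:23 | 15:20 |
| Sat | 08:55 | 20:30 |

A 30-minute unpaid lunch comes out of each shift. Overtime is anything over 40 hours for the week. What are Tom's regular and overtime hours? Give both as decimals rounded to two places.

Regular 40.00 hours, overtime 8.13 hours

Tue: 07:58–16:15 = 8 h 17 min; less 30 min break → 7 h 47 min
Wed: 08:16–19:16 = 11 h 0 min; less 30 min break → 10 h 30 min
Thu: 08:22–20:11 = 11 h 49 min; less 30 min break → 11 h 19 min
Fri: 07:23–15:20 = 7 h 57 min; less 30 min break → 7 h 27 min
Sat: 08:55–20:30 = 11 h 35 min; less 30 min break → 11 h 5 min
Total worked: 48 h 8 min = 48.13 h.
Threshold 40 h → overtime 8 h 8 min, regular 40 h 0 min.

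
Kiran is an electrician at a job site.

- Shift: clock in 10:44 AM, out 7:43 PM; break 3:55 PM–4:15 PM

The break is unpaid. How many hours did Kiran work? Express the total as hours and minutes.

Shift: 10:44 AM–7:43 PM = 8 h 59 min; less 20 min break → 8 h 39 min

8 h 39 min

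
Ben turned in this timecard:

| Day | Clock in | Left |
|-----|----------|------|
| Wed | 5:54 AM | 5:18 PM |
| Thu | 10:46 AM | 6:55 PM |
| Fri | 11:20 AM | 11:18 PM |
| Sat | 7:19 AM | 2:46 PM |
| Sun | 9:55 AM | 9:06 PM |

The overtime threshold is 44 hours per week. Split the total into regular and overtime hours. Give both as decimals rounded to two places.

Wed: 5:54 AM–5:18 PM = 11 h 24 min
Thu: 10:46 AM–6:55 PM = 8 h 9 min
Fri: 11:20 AM–11:18 PM = 11 h 58 min
Sat: 7:19 AM–2:46 PM = 7 h 27 min
Sun: 9:55 AM–9:06 PM = 11 h 11 min
Total worked: 50 h 9 min = 50.15 h.
Threshold 44 h → overtime 6 h 9 min, regular 44 h 0 min.

Regular 44.00 hours, overtime 6.15 hours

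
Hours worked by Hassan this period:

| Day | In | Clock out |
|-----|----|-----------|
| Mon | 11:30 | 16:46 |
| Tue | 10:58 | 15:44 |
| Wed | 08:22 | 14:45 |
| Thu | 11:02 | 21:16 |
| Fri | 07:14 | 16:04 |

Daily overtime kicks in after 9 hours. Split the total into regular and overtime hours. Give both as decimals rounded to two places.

Regular 34.25 hours, overtime 1.23 hours

Mon: 11:30–16:46 = 5 h 16 min
Tue: 10:58–15:44 = 4 h 46 min
Wed: 08:22–14:45 = 6 h 23 min
Thu: 11:02–21:16 = 10 h 14 min
Fri: 07:14–16:04 = 8 h 50 min
Mon reg 5 h 16 min / OT 0 h 0 min; Tue reg 4 h 46 min / OT 0 h 0 min; Wed reg 6 h 23 min / OT 0 h 0 min; Thu reg 9 h 0 min / OT 1 h 14 min; Fri reg 8 h 50 min / OT 0 h 0 min.
Totals: regular 34 h 15 min, overtime 1 h 14 min.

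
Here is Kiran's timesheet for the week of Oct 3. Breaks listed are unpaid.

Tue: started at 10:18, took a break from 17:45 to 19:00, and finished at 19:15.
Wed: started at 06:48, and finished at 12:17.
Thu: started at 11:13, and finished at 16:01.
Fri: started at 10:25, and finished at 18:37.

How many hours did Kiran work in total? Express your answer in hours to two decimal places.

Tue: 10:18–19:15 = 8 h 57 min; less 75 min break → 7 h 42 min
Wed: 06:48–12:17 = 5 h 29 min
Thu: 11:13–16:01 = 4 h 48 min
Fri: 10:25–18:37 = 8 h 12 min
Total: 7 h 42 min + 5 h 29 min + 4 h 48 min + 8 h 12 min = 26 h 11 min.

26.18 hours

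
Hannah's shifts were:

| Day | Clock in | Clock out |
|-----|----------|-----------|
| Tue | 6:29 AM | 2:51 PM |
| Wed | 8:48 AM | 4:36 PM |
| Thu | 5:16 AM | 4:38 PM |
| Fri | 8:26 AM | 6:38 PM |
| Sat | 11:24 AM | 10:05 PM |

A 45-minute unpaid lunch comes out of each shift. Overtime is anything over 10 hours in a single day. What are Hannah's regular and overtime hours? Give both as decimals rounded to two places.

Regular 44.05 hours, overtime 0.62 hours

Tue: 6:29 AM–2:51 PM = 8 h 22 min; less 45 min break → 7 h 37 min
Wed: 8:48 AM–4:36 PM = 7 h 48 min; less 45 min break → 7 h 3 min
Thu: 5:16 AM–4:38 PM = 11 h 22 min; less 45 min break → 10 h 37 min
Fri: 8:26 AM–6:38 PM = 10 h 12 min; less 45 min break → 9 h 27 min
Sat: 11:24 AM–10:05 PM = 10 h 41 min; less 45 min break → 9 h 56 min
Tue reg 7 h 37 min / OT 0 h 0 min; Wed reg 7 h 3 min / OT 0 h 0 min; Thu reg 10 h 0 min / OT 0 h 37 min; Fri reg 9 h 27 min / OT 0 h 0 min; Sat reg 9 h 56 min / OT 0 h 0 min.
Totals: regular 44 h 3 min, overtime 0 h 37 min.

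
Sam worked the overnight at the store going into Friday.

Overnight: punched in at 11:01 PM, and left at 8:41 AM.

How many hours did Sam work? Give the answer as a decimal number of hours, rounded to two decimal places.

Overnight: 11:01 PM → midnight = 0 h 59 min; midnight → 8:41 AM = 8 h 41 min; span 9 h 40 min

9.67 hours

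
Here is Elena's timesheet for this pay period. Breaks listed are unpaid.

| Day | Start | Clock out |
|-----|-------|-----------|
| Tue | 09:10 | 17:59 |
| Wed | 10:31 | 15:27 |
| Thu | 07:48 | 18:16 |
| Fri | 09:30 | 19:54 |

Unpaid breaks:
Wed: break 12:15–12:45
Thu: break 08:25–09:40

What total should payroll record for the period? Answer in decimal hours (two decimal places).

Tue: 09:10–17:59 = 8 h 49 min
Wed: 10:31–15:27 = 4 h 56 min; less 30 min break → 4 h 26 min
Thu: 07:48–18:16 = 10 h 28 min; less 75 min break → 9 h 13 min
Fri: 09:30–19:54 = 10 h 24 min
Total: 8 h 49 min + 4 h 26 min + 9 h 13 min + 10 h 24 min = 32 h 52 min.

32.87 hours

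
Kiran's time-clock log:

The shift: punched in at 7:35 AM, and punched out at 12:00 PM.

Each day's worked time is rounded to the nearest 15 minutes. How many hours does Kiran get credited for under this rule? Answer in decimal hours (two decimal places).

4.50 hours

The shift: 7:35 AM–12:00 PM = 4 h 25 min → rounds to 4 h 30 min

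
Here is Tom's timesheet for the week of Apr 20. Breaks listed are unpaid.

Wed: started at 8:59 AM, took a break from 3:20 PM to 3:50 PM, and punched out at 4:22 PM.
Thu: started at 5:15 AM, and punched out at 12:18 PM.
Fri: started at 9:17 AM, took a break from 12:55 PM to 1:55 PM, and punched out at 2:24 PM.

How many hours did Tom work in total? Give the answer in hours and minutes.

18 h 3 min

Wed: 8:59 AM–4:22 PM = 7 h 23 min; less 30 min break → 6 h 53 min
Thu: 5:15 AM–12:18 PM = 7 h 3 min
Fri: 9:17 AM–2:24 PM = 5 h 7 min; less 60 min break → 4 h 7 min
Total: 6 h 53 min + 7 h 3 min + 4 h 7 min = 18 h 3 min.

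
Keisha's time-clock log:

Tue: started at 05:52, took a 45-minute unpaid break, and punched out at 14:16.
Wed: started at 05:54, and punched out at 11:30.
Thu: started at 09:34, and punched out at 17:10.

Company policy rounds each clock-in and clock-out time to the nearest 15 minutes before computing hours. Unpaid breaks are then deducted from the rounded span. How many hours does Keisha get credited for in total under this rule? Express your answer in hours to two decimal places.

Tue: in 05:52→05:45, out 14:16→14:15; 8 h 30 min − 45 min = 7 h 45 min
Wed: in 05:54→06:00, out 11:30→11:30; 5 h 30 min
Thu: in 09:34→09:30, out 17:10→17:15; 7 h 45 min
Total credited: 21 h 0 min.

21.00 hours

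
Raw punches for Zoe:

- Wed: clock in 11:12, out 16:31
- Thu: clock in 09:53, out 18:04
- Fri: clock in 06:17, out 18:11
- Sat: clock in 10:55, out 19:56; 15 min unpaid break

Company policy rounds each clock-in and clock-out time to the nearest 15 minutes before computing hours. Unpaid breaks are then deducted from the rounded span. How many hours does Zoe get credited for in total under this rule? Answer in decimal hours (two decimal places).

34.00 hours

Wed: in 11:12→11:15, out 16:31→16:30; 5 h 15 min
Thu: in 09:53→10:00, out 18:04→18:00; 8 h 0 min
Fri: in 06:17→06:15, out 18:11→18:15; 12 h 0 min
Sat: in 10:55→11:00, out 19:56→20:00; 9 h 0 min − 15 min = 8 h 45 min
Total credited: 34 h 0 min.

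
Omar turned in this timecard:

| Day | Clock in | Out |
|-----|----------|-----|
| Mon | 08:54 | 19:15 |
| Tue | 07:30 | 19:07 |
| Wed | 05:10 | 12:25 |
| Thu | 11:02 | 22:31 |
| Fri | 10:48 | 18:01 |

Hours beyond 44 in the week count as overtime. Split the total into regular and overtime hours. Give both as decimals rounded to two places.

Mon: 08:54–19:15 = 10 h 21 min
Tue: 07:30–19:07 = 11 h 37 min
Wed: 05:10–12:25 = 7 h 15 min
Thu: 11:02–22:31 = 11 h 29 min
Fri: 10:48–18:01 = 7 h 13 min
Total worked: 47 h 55 min = 47.92 h.
Threshold 44 h → overtime 3 h 55 min, regular 44 h 0 min.

Regular 44.00 hours, overtime 3.92 hours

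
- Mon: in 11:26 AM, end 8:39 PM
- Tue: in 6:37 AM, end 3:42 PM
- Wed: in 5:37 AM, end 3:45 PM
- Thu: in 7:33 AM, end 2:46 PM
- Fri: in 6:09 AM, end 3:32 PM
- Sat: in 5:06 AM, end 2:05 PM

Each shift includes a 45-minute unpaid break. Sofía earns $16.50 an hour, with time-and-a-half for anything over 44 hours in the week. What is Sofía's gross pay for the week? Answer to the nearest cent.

Mon: 11:26 AM–8:39 PM = 9 h 13 min; less 45 min break → 8 h 28 min
Tue: 6:37 AM–3:42 PM = 9 h 5 min; less 45 min break → 8 h 20 min
Wed: 5:37 AM–3:45 PM = 10 h 8 min; less 45 min break → 9 h 23 min
Thu: 7:33 AM–2:46 PM = 7 h 13 min; less 45 min break → 6 h 28 min
Fri: 6:09 AM–3:32 PM = 9 h 23 min; less 45 min break → 8 h 38 min
Sat: 5:06 AM–2:05 PM = 8 h 59 min; less 45 min break → 8 h 14 min
Total worked: 49 h 31 min = 2971 min.
Regular 44 h 0 min = 2640 min at $16.50/h; overtime 5 h 31 min = 331 min at $24.75/h.
Pay = (2640 × $16.50 + 331 × $24.75) ÷ 60 = $862.54.

$862.54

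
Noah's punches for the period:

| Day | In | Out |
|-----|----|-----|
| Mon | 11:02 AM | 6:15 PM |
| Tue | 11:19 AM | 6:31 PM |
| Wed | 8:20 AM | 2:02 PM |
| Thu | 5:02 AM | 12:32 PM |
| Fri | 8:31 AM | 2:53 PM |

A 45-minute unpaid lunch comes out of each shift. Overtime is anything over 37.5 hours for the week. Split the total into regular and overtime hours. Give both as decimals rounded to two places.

Regular 30.23 hours, overtime 0.00 hours

Mon: 11:02 AM–6:15 PM = 7 h 13 min; less 45 min break → 6 h 28 min
Tue: 11:19 AM–6:31 PM = 7 h 12 min; less 45 min break → 6 h 27 min
Wed: 8:20 AM–2:02 PM = 5 h 42 min; less 45 min break → 4 h 57 min
Thu: 5:02 AM–12:32 PM = 7 h 30 min; less 45 min break → 6 h 45 min
Fri: 8:31 AM–2:53 PM = 6 h 22 min; less 45 min break → 5 h 37 min
Total worked: 30 h 14 min = 30.23 h.
Threshold 37.5 h → overtime 0 h 0 min, regular 30 h 14 min.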